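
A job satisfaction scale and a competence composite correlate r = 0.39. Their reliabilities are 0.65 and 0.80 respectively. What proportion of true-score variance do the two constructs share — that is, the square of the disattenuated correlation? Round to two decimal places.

Disattenuated r = 0.39 / √(0.65 × 0.80) = 0.39 / 0.7211 = 0.5408.
Shared true-score variance = 0.5408² = 0.2925 ≈ 0.29.

0.29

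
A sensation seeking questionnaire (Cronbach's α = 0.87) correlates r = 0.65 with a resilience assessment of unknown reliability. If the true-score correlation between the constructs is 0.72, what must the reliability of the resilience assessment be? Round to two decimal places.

r_true = r_obs / √(r_xx · r_yy) ⇒ 0.72 = 0.65 / √(0.87 · r_yy).
√(0.87 · r_yy) = 0.65 / 0.72 = 0.9028; 0.87 · r_yy = 0.8150; r_yy = 0.8150 / 0.87 ≈ 0.94.

0.94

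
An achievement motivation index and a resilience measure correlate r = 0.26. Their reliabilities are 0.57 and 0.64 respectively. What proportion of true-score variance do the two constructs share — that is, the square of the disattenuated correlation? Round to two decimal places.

0.19

Disattenuated r = 0.26 / √(0.57 × 0.64) = 0.26 / 0.6040 = 0.4305.
Shared true-score variance = 0.4305² = 0.1853 ≈ 0.19.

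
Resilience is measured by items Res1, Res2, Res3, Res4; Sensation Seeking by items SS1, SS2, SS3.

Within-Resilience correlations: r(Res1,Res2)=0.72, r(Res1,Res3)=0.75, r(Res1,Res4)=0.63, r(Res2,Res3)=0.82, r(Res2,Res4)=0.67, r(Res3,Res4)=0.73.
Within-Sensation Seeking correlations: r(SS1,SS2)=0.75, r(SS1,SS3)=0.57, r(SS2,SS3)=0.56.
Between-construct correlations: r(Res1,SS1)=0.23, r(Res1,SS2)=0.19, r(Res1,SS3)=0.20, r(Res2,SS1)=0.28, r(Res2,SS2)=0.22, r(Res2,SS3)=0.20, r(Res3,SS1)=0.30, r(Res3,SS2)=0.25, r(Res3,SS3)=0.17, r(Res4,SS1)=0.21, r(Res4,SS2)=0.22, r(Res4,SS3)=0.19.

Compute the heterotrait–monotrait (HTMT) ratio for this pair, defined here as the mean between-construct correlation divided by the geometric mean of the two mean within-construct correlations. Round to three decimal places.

0.330

Between-construct mean = 2.66/12 = 0.2217.
Mean within-Res = 4.32/6 = 0.7200; mean within-SS = 1.88/3 = 0.6267.
Geometric mean = √(0.7200 × 0.6267) = 0.6717.
HTMT = 0.2217 / 0.6717 = 0.330.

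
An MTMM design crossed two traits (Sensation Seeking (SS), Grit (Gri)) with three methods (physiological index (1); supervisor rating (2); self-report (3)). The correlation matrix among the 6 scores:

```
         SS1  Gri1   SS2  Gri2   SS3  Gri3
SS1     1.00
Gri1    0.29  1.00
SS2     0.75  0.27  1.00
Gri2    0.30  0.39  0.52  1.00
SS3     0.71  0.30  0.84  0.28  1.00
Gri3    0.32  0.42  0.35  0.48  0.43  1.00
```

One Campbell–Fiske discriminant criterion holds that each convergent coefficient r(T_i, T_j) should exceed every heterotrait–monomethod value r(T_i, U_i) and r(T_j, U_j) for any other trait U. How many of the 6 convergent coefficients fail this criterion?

Each convergent coefficient versus the relevant comparison correlations:
SS (methods 1·2): 0.75 vs {0.29, 0.52} → pass.
SS (methods 1·3): 0.71 vs {0.29, 0.43} → pass.
SS (methods 2·3): 0.84 vs {0.52, 0.43} → pass.
Gri (methods 1·2): 0.39 vs {0.29, 0.52} → fail.
Gri (methods 1·3): 0.42 vs {0.29, 0.43} → fail.
Gri (methods 2·3): 0.48 vs {0.52, 0.43} → fail.
3 of 6 fail.

3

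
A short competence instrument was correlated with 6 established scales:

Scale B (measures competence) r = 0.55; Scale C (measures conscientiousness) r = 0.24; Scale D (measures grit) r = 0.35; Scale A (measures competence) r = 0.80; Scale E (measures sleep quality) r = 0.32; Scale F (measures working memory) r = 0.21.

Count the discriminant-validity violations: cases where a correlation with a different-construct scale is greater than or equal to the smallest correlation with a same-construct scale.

Convergent (same construct = competence): Scale B, Scale A.
Smallest convergent = 0.55. Discriminant values: 0.24, 0.35, 0.32, 0.21; count ≥ 0.55 → 0.

0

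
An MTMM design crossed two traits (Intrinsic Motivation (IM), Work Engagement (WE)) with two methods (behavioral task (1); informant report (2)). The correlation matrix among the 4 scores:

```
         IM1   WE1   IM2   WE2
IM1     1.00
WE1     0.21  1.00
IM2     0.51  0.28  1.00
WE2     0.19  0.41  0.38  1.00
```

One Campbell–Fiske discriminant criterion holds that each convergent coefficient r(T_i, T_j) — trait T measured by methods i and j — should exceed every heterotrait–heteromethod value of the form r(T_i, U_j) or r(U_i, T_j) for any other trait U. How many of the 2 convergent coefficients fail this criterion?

0

Each convergent coefficient versus the relevant comparison correlations:
IM (methods 1·2): 0.51 vs {0.19, 0.28} → pass.
WE (methods 1·2): 0.41 vs {0.28, 0.19} → pass.
0 of 2 fail.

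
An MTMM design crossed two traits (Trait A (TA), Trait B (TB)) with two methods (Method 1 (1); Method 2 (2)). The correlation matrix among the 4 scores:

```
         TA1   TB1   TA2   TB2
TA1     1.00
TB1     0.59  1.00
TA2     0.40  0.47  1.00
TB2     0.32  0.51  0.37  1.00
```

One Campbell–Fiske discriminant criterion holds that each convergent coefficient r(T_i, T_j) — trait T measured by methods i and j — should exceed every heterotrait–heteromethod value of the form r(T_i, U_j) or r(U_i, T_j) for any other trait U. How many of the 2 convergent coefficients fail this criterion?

Convergent coefficients and their comparison sets:
TA (methods 1·2): 0.40 vs {0.32, 0.47} → fail.
TB (methods 1·2): 0.51 vs {0.47, 0.32} → pass.
1 of 2 fail.

1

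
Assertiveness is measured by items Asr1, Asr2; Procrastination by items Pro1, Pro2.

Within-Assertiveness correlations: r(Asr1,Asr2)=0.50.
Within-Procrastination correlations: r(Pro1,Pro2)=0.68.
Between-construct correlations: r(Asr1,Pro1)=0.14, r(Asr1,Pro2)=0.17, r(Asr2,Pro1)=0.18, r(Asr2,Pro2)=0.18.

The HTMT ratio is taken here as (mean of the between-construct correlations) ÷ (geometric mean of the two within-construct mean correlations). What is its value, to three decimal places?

0.287

Between-construct mean = 0.67/4 = 0.1675.
Mean within-Asr = 0.50/1 = 0.5000; mean within-Pro = 0.68/1 = 0.6800.
Geometric mean = √(0.5000 × 0.6800) = 0.5831.
HTMT = 0.1675 / 0.5831 = 0.287.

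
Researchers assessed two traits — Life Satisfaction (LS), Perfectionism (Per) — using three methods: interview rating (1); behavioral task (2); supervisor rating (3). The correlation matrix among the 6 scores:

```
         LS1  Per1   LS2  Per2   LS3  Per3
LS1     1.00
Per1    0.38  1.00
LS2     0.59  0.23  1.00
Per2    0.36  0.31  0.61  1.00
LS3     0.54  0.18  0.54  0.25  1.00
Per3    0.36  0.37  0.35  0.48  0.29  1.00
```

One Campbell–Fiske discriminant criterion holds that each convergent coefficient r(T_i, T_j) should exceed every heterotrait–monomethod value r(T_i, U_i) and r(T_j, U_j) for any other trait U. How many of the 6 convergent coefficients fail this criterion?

5

Each convergent coefficient versus the relevant comparison correlations:
LS (methods 1·2): 0.59 vs {0.38, 0.61} → fail.
LS (methods 1·3): 0.54 vs {0.38, 0.29} → pass.
LS (methods 2·3): 0.54 vs {0.61, 0.29} → fail.
Per (methods 1·2): 0.31 vs {0.38, 0.61} → fail.
Per (methods 1·3): 0.37 vs {0.38, 0.29} → fail.
Per (methods 2·3): 0.48 vs {0.61, 0.29} → fail.
5 of 6 fail.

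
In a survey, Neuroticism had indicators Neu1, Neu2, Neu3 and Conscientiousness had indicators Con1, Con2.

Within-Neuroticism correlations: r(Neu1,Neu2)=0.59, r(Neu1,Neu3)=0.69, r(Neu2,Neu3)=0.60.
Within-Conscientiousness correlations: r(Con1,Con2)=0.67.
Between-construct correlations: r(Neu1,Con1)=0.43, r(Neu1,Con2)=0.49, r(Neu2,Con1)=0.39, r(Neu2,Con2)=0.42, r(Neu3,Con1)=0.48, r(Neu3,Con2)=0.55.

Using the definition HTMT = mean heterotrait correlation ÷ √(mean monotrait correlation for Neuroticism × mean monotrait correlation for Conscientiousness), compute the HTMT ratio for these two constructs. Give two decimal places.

0.71

Mean between = 2.76/6 = 0.4600.
Mean within-Neu = 1.88/3 = 0.6267; mean within-Con = 0.67/1 = 0.6700.
Geometric mean = √(0.6267 × 0.6700) = 0.6480.
HTMT = 0.4600 / 0.6480 = 0.71.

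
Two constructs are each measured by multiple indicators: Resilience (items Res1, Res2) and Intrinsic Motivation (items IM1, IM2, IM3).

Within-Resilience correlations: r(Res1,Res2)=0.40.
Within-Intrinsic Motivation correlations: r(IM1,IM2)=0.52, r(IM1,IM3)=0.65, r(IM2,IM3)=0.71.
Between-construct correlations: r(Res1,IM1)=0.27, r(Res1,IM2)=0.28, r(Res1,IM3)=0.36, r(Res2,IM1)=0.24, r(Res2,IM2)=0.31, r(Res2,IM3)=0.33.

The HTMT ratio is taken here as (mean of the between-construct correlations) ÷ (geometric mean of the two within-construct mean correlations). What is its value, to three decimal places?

Mean between = 1.79/6 = 0.2983.
Mean within-Res = 0.40/1 = 0.4000; mean within-IM = 1.88/3 = 0.6267.
Geometric mean = √(0.4000 × 0.6267) = 0.5007.
HTMT = 0.2983 / 0.5007 = 0.596.

0.596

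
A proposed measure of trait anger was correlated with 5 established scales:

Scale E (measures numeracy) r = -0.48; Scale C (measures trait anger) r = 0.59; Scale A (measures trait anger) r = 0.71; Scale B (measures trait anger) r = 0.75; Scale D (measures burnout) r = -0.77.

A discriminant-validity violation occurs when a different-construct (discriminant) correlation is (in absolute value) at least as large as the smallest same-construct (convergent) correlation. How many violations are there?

1

Convergent (same construct = trait anger): Scale C, Scale A, Scale B.
Smallest convergent = 0.59. Discriminant |r|: 0.48, 0.77; count ≥ 0.59 → 1.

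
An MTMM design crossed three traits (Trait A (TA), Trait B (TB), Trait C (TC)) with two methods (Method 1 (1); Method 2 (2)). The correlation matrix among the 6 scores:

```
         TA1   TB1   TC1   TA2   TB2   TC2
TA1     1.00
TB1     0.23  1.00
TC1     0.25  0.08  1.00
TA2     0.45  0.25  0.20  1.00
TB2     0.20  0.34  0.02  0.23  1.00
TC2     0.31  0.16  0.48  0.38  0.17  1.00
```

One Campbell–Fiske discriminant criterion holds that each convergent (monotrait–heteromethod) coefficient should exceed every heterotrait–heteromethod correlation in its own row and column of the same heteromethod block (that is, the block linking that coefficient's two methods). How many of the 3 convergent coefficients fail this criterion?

0

Checking each validity diagonal entry against its comparison values:
TA (methods 1·2): 0.45 vs {0.20, 0.25, 0.31, 0.20} → pass.
TB (methods 1·2): 0.34 vs {0.25, 0.20, 0.16, 0.02} → pass.
TC (methods 1·2): 0.48 vs {0.20, 0.31, 0.02, 0.16} → pass.
0 of 3 fail.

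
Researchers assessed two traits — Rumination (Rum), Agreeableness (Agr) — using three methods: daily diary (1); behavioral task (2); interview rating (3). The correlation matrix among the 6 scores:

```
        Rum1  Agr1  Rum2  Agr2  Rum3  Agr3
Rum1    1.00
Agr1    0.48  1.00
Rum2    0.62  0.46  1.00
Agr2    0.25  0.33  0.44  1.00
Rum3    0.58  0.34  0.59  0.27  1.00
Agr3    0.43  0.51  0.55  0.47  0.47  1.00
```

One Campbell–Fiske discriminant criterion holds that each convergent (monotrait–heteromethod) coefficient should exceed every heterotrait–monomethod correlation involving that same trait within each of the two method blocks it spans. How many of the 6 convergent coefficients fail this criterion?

2

Checking each validity diagonal entry against its comparison values:
Rum (methods 1·2): 0.62 vs {0.48, 0.44} → pass.
Rum (methods 1·3): 0.58 vs {0.48, 0.47} → pass.
Rum (methods 2·3): 0.59 vs {0.44, 0.47} → pass.
Agr (methods 1·2): 0.33 vs {0.48, 0.44} → fail.
Agr (methods 1·3): 0.51 vs {0.48, 0.47} → pass.
Agr (methods 2·3): 0.47 vs {0.44, 0.47} → fail.
2 of 6 fail.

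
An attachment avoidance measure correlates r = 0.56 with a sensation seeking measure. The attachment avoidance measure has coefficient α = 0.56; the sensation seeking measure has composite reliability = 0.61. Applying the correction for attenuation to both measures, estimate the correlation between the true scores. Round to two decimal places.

r_true = r_obs / √(r_xx · r_yy) = 0.56 / √(0.56 × 0.61) = 0.56 / √0.3416 = 0.56 / 0.5845 ≈ 0.96.

0.96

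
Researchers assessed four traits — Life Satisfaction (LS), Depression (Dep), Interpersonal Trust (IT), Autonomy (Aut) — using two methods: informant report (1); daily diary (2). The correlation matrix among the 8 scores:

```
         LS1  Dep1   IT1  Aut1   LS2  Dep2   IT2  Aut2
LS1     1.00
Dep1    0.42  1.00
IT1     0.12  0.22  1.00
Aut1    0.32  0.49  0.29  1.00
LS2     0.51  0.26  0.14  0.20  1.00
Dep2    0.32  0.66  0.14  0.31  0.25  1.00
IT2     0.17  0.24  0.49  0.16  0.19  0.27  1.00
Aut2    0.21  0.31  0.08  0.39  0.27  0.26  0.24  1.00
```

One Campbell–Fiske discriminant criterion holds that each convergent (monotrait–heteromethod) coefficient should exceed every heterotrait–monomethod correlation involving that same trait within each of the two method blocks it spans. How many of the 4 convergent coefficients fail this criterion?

Checking each validity diagonal entry against its comparison values:
LS (methods 1·2): 0.51 vs {0.42, 0.25, 0.12, 0.19, 0.32, 0.27} → pass.
Dep (methods 1·2): 0.66 vs {0.42, 0.25, 0.22, 0.27, 0.49, 0.26} → pass.
IT (methods 1·2): 0.49 vs {0.12, 0.19, 0.22, 0.27, 0.29, 0.24} → pass.
Aut (methods 1·2): 0.39 vs {0.32, 0.27, 0.49, 0.26, 0.29, 0.24} → fail.
1 of 4 fail.

1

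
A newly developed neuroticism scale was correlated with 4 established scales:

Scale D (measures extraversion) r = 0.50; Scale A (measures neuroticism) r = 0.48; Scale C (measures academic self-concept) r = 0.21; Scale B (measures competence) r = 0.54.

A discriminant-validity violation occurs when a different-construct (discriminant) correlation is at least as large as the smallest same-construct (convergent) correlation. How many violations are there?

2

Convergent (same construct = neuroticism): Scale A.
Smallest convergent = 0.48. Discriminant values: 0.50, 0.21, 0.54; count ≥ 0.48 → 2.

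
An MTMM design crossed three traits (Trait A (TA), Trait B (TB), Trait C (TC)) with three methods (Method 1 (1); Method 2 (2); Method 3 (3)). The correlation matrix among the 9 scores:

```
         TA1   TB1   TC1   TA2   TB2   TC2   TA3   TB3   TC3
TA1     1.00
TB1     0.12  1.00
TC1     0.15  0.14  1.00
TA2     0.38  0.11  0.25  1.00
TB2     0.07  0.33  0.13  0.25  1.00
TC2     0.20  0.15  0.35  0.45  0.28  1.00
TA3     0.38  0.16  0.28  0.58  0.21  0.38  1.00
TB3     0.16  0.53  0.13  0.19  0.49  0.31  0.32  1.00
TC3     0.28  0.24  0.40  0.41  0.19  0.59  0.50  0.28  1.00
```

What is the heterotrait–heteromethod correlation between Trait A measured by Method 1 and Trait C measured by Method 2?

0.20

Different traits and methods: r(TA1, TC2) = 0.20.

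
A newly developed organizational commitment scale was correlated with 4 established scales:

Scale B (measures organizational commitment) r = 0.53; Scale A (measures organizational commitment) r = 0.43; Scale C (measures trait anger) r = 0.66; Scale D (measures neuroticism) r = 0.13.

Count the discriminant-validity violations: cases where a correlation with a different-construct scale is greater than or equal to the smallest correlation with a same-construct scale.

1

Convergent (same construct = organizational commitment): Scale B, Scale A.
Smallest convergent = 0.43. Discriminant values: 0.66, 0.13; count ≥ 0.43 → 1.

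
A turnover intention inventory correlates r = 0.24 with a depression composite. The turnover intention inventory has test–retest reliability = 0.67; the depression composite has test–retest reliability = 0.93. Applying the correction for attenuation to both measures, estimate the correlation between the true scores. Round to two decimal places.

0.30

r_true = r_obs / √(r_xx · r_yy) = 0.24 / √(0.67 × 0.93) = 0.24 / √0.6231 = 0.24 / 0.7894 ≈ 0.30.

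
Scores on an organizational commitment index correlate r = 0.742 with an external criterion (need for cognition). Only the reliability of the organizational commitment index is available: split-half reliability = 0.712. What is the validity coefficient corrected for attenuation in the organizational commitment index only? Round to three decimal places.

Single correction: r_c = r_obs / √r_xx = 0.742 / √0.712 = 0.742 / 0.8438 ≈ 0.879.

0.879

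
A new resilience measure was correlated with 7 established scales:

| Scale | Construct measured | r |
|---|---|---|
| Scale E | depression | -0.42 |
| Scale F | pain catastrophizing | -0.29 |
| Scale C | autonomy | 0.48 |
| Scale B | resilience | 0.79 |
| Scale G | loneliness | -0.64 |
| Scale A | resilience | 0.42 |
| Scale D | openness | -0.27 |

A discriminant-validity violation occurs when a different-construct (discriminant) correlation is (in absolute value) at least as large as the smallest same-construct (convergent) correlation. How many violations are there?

3

Convergent (same construct = resilience): Scale B, Scale A.
Smallest convergent = 0.42. Discriminant |r|: 0.42, 0.29, 0.48, 0.64, 0.27; count ≥ 0.42 → 3.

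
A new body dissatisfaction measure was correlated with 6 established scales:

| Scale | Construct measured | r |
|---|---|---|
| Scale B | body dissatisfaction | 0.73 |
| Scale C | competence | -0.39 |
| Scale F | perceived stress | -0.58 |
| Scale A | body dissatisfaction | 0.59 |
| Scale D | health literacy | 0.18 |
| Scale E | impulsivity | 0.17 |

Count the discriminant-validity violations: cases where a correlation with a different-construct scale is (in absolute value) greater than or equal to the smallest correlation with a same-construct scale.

0

Convergent (same construct = body dissatisfaction): Scale B, Scale A.
Smallest convergent = 0.59. Discriminant |r|: 0.39, 0.58, 0.18, 0.17; count ≥ 0.59 → 0.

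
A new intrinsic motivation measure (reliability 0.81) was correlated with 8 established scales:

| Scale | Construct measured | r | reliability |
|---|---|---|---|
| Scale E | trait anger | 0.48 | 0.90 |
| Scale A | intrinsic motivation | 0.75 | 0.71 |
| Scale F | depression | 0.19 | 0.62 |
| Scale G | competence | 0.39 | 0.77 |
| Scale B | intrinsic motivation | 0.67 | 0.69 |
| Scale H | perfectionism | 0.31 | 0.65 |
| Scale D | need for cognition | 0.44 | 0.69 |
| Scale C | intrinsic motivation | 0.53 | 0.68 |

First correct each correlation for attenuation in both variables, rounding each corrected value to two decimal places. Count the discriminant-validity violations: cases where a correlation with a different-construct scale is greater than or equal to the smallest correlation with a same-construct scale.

0

Disattenuated r (r / √(r_scale · r_new)):
  Scale E (disc): 0.48 / √(0.90·0.81) = 0.56
  Scale A (conv): 0.75 / √(0.71·0.81) = 0.99
  Scale F (disc): 0.19 / √(0.62·0.81) = 0.27
  Scale G (disc): 0.39 / √(0.77·0.81) = 0.49
  Scale B (conv): 0.67 / √(0.69·0.81) = 0.90
  Scale H (disc): 0.31 / √(0.65·0.81) = 0.43
  Scale D (disc): 0.44 / √(0.69·0.81) = 0.59
  Scale C (conv): 0.53 / √(0.68·0.81) = 0.71
Smallest convergent = 0.71. Discriminant values: 0.56, 0.27, 0.49, 0.43, 0.59; count ≥ 0.71 → 0.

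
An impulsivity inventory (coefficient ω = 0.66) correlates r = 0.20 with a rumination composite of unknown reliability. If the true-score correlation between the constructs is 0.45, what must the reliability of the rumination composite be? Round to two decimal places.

r_true = r_obs / √(r_xx · r_yy) ⇒ 0.45 = 0.20 / √(0.66 · r_yy).
√(0.66 · r_yy) = 0.20 / 0.45 = 0.4444; 0.66 · r_yy = 0.1975; r_yy = 0.1975 / 0.66 ≈ 0.30.

0.30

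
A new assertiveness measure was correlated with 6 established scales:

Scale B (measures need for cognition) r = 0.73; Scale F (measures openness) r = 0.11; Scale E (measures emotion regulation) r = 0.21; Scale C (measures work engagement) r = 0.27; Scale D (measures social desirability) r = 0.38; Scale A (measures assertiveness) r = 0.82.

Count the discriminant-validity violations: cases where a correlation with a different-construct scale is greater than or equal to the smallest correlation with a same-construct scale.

Convergent (same construct = assertiveness): Scale A.
Smallest convergent = 0.82. Discriminant values: 0.73, 0.11, 0.21, 0.27, 0.38; count ≥ 0.82 → 0.

0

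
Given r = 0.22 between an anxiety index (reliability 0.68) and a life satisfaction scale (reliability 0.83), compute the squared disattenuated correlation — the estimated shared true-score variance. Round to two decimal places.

Disattenuated r = 0.22 / √(0.68 × 0.83) = 0.22 / 0.7513 = 0.2928.
Shared true-score variance = 0.2928² = 0.0857 ≈ 0.09.

0.09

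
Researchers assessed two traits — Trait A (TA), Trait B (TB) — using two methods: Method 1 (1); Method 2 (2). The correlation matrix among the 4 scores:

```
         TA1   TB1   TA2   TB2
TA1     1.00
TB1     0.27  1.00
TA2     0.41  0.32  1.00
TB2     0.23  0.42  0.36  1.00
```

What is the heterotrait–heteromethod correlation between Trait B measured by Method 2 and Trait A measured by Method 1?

0.23

Different traits and methods: r(TB2, TA1) = 0.23.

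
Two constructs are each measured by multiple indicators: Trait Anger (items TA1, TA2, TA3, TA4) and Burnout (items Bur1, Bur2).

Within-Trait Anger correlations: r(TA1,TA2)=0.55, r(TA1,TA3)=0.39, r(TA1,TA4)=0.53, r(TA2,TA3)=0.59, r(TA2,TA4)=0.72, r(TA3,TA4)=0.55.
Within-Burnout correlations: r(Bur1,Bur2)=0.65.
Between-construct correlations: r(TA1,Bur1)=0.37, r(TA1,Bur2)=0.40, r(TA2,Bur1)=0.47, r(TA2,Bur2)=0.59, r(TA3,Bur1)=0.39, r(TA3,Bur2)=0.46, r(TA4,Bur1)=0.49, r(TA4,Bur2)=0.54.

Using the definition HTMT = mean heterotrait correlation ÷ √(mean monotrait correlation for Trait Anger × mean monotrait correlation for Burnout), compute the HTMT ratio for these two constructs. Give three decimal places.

Mean between = 3.71/8 = 0.4638.
Mean within-TA = 3.33/6 = 0.5550; mean within-Bur = 0.65/1 = 0.6500.
Geometric mean = √(0.5550 × 0.6500) = 0.6006.
HTMT = 0.4638 / 0.6006 = 0.772.

0.772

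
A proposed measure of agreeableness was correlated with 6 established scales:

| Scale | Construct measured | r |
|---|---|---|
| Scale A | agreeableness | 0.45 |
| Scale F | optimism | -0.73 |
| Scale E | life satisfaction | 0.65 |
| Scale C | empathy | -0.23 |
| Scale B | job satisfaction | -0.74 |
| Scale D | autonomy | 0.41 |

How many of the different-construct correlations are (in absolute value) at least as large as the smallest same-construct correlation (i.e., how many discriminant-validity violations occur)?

3

Convergent (same construct = agreeableness): Scale A.
Smallest convergent = 0.45. Discriminant |r|: 0.73, 0.65, 0.23, 0.74, 0.41; count ≥ 0.45 → 3.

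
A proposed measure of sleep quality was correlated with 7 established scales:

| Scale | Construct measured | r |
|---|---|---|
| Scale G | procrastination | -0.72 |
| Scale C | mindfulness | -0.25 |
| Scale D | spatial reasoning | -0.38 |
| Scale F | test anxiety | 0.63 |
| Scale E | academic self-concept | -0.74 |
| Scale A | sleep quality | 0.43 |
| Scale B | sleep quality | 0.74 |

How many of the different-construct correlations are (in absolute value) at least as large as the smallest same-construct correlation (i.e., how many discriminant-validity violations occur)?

3

Convergent (same construct = sleep quality): Scale A, Scale B.
Smallest convergent = 0.43. Discriminant |r|: 0.72, 0.25, 0.38, 0.63, 0.74; count ≥ 0.43 → 3.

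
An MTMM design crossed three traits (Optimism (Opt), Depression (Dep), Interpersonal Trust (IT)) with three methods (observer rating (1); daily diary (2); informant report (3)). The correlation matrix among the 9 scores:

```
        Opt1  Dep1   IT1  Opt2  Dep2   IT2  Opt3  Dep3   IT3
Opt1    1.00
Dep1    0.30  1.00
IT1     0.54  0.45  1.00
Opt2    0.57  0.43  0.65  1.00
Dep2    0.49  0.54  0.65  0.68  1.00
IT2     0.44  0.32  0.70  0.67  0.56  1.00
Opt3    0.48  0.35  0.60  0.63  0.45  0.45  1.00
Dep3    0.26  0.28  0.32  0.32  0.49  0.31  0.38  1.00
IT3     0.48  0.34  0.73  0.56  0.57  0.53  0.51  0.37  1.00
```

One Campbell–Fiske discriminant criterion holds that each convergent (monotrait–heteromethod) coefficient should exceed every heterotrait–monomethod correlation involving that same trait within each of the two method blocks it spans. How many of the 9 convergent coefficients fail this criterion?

Convergent coefficients and their comparison sets:
Opt (methods 1·2): 0.57 vs {0.30, 0.68, 0.54, 0.67} → fail.
Opt (methods 1·3): 0.48 vs {0.30, 0.38, 0.54, 0.51} → fail.
Opt (methods 2·3): 0.63 vs {0.68, 0.38, 0.67, 0.51} → fail.
Dep (methods 1·2): 0.54 vs {0.30, 0.68, 0.45, 0.56} → fail.
Dep (methods 1·3): 0.28 vs {0.30, 0.38, 0.45, 0.37} → fail.
Dep (methods 2·3): 0.49 vs {0.68, 0.38, 0.56, 0.37} → fail.
IT (methods 1·2): 0.70 vs {0.54, 0.67, 0.45, 0.56} → pass.
IT (methods 1·3): 0.73 vs {0.54, 0.51, 0.45, 0.37} → pass.
IT (methods 2·3): 0.53 vs {0.67, 0.51, 0.56, 0.37} → fail.
7 of 9 fail.

7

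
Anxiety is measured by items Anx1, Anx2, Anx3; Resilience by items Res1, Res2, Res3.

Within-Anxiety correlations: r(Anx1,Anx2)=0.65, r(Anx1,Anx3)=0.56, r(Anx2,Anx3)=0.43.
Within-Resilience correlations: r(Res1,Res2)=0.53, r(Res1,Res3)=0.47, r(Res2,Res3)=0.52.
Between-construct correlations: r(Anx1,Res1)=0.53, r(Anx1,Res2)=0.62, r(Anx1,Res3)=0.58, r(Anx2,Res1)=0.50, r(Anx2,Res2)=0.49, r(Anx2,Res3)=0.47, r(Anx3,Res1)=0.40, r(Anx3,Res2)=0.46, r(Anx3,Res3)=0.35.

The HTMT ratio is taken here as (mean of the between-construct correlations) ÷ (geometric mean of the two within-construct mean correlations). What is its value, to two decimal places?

0.93

Mean between = 4.40/9 = 0.4889.
Mean within-Anx = 1.64/3 = 0.5467; mean within-Res = 1.52/3 = 0.5067.
Geometric mean = √(0.5467 × 0.5067) = 0.5263.
HTMT = 0.4889 / 0.5263 = 0.93.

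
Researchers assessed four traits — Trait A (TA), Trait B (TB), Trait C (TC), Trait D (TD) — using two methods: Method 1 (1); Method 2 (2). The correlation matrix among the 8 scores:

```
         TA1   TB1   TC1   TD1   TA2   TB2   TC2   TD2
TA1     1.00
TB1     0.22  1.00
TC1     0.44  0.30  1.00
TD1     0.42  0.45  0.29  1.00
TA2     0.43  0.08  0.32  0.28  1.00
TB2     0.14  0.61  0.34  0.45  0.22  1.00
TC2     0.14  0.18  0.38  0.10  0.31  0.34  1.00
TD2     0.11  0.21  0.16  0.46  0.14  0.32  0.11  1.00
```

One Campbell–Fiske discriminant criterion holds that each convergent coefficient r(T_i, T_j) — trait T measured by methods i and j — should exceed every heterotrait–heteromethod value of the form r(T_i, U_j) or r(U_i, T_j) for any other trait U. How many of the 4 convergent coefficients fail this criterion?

0

Convergent coefficients and their comparison sets:
TA (methods 1·2): 0.43 vs {0.14, 0.08, 0.14, 0.32, 0.11, 0.28} → pass.
TB (methods 1·2): 0.61 vs {0.08, 0.14, 0.18, 0.34, 0.21, 0.45} → pass.
TC (methods 1·2): 0.38 vs {0.32, 0.14, 0.34, 0.18, 0.16, 0.10} → pass.
TD (methods 1·2): 0.46 vs {0.28, 0.11, 0.45, 0.21, 0.10, 0.16} → pass.
0 of 4 fail.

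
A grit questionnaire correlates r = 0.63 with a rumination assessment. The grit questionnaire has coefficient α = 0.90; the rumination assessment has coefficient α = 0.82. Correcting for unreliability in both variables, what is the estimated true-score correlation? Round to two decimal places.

0.73

r_true = r_obs / √(r_xx · r_yy) = 0.63 / √(0.90 × 0.82) = 0.63 / √0.7380 = 0.63 / 0.8591 ≈ 0.73.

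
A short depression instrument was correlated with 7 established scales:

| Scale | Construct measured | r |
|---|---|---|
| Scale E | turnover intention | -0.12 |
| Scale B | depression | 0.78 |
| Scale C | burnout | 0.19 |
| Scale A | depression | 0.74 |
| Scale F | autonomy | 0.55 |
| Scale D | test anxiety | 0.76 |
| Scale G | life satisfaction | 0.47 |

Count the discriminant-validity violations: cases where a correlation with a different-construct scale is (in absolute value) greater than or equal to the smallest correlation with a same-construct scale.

1

Convergent (same construct = depression): Scale B, Scale A.
Smallest convergent = 0.74. Discriminant |r|: 0.12, 0.19, 0.55, 0.76, 0.47; count ≥ 0.74 → 1.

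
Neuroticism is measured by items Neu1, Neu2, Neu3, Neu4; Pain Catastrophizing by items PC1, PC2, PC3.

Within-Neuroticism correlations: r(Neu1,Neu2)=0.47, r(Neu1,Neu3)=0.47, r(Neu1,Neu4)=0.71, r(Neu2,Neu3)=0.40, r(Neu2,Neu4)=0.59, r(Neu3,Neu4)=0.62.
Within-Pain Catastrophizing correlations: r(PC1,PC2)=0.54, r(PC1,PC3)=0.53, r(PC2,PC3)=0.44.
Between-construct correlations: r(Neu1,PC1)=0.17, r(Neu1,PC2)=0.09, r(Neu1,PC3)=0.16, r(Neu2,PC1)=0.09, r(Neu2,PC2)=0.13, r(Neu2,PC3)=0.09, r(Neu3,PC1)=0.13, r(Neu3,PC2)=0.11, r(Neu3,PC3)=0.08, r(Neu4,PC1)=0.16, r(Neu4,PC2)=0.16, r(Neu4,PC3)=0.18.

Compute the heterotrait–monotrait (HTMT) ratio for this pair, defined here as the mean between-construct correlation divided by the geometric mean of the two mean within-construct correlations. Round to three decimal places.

Mean heterotrait r = 1.55/12 = 0.1292.
Mean within-Neu = 3.26/6 = 0.5433; mean within-PC = 1.51/3 = 0.5033.
Geometric mean = √(0.5433 × 0.5033) = 0.5229.
HTMT = 0.1292 / 0.5229 = 0.247.

0.247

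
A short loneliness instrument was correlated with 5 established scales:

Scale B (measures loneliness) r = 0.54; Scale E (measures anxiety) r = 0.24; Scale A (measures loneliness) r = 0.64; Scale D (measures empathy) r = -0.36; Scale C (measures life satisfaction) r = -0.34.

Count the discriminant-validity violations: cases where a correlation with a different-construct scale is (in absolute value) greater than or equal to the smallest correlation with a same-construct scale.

0

Convergent (same construct = loneliness): Scale B, Scale A.
Smallest convergent = 0.54. Discriminant |r|: 0.24, 0.36, 0.34; count ≥ 0.54 → 0.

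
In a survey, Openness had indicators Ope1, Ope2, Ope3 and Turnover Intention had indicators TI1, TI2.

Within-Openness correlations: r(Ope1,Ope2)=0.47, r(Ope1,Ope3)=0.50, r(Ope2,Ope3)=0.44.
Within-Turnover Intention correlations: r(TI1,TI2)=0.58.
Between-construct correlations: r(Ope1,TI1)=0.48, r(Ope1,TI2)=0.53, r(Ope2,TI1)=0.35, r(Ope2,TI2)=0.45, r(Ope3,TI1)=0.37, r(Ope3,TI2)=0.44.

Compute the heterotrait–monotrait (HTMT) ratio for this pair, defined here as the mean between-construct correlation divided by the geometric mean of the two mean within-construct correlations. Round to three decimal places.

0.836

Mean heterotrait r = 2.62/6 = 0.4367.
Mean within-Ope = 1.41/3 = 0.4700; mean within-TI = 0.58/1 = 0.5800.
Geometric mean = √(0.4700 × 0.5800) = 0.5221.
HTMT = 0.4367 / 0.5221 = 0.836.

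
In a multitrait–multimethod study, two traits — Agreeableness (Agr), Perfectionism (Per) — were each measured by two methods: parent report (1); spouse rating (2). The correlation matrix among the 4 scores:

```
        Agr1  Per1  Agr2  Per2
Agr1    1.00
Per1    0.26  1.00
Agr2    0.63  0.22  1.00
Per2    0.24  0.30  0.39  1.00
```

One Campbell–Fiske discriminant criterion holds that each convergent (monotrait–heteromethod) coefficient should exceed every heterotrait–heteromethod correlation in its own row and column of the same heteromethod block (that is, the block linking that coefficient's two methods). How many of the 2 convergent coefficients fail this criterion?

Convergent coefficients and their comparison sets:
Agr (methods 1·2): 0.63 vs {0.24, 0.22} → pass.
Per (methods 1·2): 0.30 vs {0.22, 0.24} → pass.
0 of 2 fail.

0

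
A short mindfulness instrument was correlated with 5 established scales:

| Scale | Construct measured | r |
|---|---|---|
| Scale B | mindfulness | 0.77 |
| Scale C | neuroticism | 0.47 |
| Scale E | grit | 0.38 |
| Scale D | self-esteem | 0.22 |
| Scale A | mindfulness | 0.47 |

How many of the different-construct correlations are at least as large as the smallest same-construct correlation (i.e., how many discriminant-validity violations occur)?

Convergent (same construct = mindfulness): Scale B, Scale A.
Smallest convergent = 0.47. Discriminant values: 0.47, 0.38, 0.22; count ≥ 0.47 → 1.

1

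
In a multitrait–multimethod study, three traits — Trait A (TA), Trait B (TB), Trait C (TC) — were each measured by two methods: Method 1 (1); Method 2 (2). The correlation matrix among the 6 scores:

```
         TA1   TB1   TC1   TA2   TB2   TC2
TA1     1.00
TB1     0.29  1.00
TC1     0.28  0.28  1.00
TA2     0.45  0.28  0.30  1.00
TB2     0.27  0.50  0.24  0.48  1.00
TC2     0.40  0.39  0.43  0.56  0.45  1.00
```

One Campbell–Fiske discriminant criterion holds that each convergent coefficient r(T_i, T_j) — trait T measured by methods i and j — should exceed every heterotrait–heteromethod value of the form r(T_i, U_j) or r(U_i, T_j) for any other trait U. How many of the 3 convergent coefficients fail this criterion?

0

Convergent coefficients and their comparison sets:
TA (methods 1·2): 0.45 vs {0.27, 0.28, 0.40, 0.30} → pass.
TB (methods 1·2): 0.50 vs {0.28, 0.27, 0.39, 0.24} → pass.
TC (methods 1·2): 0.43 vs {0.30, 0.40, 0.24, 0.39} → pass.
0 of 3 fail.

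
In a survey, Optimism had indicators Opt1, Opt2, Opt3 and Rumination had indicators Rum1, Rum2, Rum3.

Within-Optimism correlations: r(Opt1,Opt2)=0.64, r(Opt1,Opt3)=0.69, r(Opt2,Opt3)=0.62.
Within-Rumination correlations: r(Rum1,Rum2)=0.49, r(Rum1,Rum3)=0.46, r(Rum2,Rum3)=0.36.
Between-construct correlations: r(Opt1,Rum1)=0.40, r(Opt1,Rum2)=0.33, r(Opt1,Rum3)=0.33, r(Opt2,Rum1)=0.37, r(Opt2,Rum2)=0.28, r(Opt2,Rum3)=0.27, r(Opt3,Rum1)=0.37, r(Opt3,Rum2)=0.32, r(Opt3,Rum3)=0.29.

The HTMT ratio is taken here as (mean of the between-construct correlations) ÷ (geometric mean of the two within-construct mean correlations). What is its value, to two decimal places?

Between-construct mean = 2.96/9 = 0.3289.
Mean within-Opt = 1.95/3 = 0.6500; mean within-Rum = 1.31/3 = 0.4367.
Geometric mean = √(0.6500 × 0.4367) = 0.5328.
HTMT = 0.3289 / 0.5328 = 0.62.

0.62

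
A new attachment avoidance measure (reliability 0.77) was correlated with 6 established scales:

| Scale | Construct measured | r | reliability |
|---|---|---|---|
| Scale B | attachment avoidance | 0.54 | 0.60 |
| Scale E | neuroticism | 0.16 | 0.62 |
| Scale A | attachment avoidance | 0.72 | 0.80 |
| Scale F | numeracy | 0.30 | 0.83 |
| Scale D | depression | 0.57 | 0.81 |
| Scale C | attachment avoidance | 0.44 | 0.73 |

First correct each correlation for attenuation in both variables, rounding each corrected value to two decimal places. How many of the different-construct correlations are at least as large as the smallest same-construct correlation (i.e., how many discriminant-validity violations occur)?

Disattenuated r (r / √(r_scale · r_new)):
  Scale B (conv): 0.54 / √(0.60·0.77) = 0.79
  Scale E (disc): 0.16 / √(0.62·0.77) = 0.23
  Scale A (conv): 0.72 / √(0.80·0.77) = 0.92
  Scale F (disc): 0.30 / √(0.83·0.77) = 0.38
  Scale D (disc): 0.57 / √(0.81·0.77) = 0.72
  Scale C (conv): 0.44 / √(0.73·0.77) = 0.59
Smallest convergent = 0.59. Discriminant values: 0.23, 0.38, 0.72; count ≥ 0.59 → 1.

1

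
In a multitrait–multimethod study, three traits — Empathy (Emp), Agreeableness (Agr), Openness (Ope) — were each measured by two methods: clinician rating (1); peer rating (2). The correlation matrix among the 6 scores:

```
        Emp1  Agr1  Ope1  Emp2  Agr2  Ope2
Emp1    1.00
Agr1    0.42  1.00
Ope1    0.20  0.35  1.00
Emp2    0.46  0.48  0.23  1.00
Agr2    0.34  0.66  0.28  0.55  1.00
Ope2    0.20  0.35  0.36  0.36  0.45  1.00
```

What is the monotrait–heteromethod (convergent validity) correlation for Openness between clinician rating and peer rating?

0.36

Same trait (Ope), different methods: r(Ope1, Ope2) = 0.36.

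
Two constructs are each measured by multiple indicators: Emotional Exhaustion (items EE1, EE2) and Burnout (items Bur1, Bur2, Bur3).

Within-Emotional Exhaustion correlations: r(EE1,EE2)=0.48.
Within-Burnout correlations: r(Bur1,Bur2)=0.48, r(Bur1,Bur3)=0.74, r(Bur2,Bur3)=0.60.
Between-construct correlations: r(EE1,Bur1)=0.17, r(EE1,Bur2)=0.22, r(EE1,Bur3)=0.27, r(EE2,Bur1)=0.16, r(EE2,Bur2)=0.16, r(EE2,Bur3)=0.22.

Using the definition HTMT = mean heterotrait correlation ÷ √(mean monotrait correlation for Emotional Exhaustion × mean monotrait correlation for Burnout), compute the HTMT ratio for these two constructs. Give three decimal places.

0.371

Mean heterotrait r = 1.20/6 = 0.2000.
Mean within-EE = 0.48/1 = 0.4800; mean within-Bur = 1.82/3 = 0.6067.
Geometric mean = √(0.4800 × 0.6067) = 0.5396.
HTMT = 0.2000 / 0.5396 = 0.371.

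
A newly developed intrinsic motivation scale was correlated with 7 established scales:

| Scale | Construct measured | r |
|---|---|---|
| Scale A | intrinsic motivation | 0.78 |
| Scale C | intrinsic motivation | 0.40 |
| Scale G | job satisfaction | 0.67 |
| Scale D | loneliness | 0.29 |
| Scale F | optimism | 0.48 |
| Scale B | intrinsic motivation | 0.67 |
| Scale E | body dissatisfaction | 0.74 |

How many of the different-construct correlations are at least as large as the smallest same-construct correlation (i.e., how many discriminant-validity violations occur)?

3

Convergent (same construct = intrinsic motivation): Scale A, Scale C, Scale B.
Smallest convergent = 0.40. Discriminant values: 0.67, 0.29, 0.48, 0.74; count ≥ 0.40 → 3.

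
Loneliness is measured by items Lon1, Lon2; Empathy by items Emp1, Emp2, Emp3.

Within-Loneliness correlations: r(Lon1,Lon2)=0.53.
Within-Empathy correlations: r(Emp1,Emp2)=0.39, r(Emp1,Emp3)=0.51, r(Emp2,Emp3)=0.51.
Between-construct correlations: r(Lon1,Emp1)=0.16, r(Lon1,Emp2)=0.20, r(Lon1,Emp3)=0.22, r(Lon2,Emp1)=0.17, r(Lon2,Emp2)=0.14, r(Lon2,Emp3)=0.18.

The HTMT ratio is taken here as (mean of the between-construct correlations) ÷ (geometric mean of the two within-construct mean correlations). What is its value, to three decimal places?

Mean heterotrait r = 1.07/6 = 0.1783.
Mean within-Lon = 0.53/1 = 0.5300; mean within-Emp = 1.41/3 = 0.4700.
Geometric mean = √(0.5300 × 0.4700) = 0.4991.
HTMT = 0.1783 / 0.4991 = 0.357.

0.357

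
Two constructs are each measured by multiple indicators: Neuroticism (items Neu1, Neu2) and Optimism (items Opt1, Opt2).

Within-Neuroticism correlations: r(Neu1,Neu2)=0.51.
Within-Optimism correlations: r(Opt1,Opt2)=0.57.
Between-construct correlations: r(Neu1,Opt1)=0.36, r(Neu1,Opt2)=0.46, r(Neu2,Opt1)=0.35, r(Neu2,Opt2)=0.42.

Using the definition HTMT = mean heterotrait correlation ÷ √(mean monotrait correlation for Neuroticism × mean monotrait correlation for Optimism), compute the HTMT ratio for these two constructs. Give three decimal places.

0.737

Between-construct mean = 1.59/4 = 0.3975.
Mean within-Neu = 0.51/1 = 0.5100; mean within-Opt = 0.57/1 = 0.5700.
Geometric mean = √(0.5100 × 0.5700) = 0.5392.
HTMT = 0.3975 / 0.5392 = 0.737.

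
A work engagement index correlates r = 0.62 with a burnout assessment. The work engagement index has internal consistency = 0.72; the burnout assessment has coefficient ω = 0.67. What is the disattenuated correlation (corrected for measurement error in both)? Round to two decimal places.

0.89

r_true = r_obs / √(r_xx · r_yy) = 0.62 / √(0.72 × 0.67) = 0.62 / √0.4824 = 0.62 / 0.6946 ≈ 0.89.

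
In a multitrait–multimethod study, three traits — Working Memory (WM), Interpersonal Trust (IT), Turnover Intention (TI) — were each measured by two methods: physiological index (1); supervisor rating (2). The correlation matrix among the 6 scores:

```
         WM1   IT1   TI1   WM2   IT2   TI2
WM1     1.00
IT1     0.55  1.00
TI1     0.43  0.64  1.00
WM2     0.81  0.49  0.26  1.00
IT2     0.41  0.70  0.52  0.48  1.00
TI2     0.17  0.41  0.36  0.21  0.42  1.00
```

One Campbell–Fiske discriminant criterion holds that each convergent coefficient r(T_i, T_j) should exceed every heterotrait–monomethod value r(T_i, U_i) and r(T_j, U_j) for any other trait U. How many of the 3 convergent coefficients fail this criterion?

1

Each convergent coefficient versus the relevant comparison correlations:
WM (methods 1·2): 0.81 vs {0.55, 0.48, 0.43, 0.21} → pass.
IT (methods 1·2): 0.70 vs {0.55, 0.48, 0.64, 0.42} → pass.
TI (methods 1·2): 0.36 vs {0.43, 0.21, 0.64, 0.42} → fail.
1 of 3 fail.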